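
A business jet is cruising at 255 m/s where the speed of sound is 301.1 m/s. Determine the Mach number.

M = v/a = 255 / 301.1 = 0.847

M = 0.847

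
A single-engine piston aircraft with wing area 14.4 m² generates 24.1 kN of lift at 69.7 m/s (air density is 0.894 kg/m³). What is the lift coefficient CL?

CL = 0.771

From L = ½ρv²S·CL, rearranging gives CL = 2L/(ρv²S).
CL = 2 × 24100 / (0.894 × 69.7² × 14.4) = 0.771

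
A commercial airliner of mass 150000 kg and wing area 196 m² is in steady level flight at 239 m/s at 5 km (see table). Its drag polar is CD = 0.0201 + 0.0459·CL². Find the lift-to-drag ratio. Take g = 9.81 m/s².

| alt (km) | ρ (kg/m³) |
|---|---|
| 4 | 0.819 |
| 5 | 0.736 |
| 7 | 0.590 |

At 5 km, from the table: ρ = 0.736 kg/m³.
In steady level flight, lift balances weight: W = mg = 150000 × 9.81 = 1.4715×10^6 N.
q = ½ρv² = ½ × 0.736 × 239² = 21020 Pa.
CL = W/(q·S) = 1.4715×10^6 / (21020 × 196) = 0.3572.
CD = 0.0201 + 0.0459 × 0.3572² = 0.02596.
L/D = CL/CD = 0.3572 / 0.02596 = 13.8

L/D = 13.8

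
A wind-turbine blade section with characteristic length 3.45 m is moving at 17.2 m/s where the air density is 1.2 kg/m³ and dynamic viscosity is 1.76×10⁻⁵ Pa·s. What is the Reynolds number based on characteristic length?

Re = 4.05×10^6

Re = ρ·v·c/μ = 1.2 × 17.2 × 3.45 / (1.76×10⁻⁵) = 4.05×10^6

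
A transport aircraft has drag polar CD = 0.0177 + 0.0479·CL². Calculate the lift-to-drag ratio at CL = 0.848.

CD = 0.0177 + 0.0479 × 0.848² = 0.05215
L/D = CL/CD = 0.848 / 0.05215 = 16.3

L/D = 16.3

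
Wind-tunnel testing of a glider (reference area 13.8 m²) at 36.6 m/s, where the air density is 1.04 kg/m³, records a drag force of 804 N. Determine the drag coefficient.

CD = 0.0836

From D = ½ρv²S·CD, rearranging gives CD = 2D/(ρv²S).
CD = 2 × 804 / (1.04 × 36.6² × 13.8) = 0.0836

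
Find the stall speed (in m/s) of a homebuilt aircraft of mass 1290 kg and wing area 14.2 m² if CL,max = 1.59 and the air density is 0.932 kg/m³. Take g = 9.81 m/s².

V_stall = 34.7 m/s

Stall occurs when L = W at CL,max. W = mg = 1290 × 9.81 = 12650 N.
V_stall = √(2W/(ρ·S·CL,max)) = √(2 × 12650 / (0.932 × 14.2 × 1.59))
V_stall = √1203 = 34.7 m/s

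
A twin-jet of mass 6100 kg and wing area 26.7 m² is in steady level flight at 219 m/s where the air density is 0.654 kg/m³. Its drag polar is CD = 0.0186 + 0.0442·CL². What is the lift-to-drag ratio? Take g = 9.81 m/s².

L/D = 7.33

In steady level flight, lift balances weight: W = mg = 6100 × 9.81 = 59841 N.
Dynamic pressure q = 0.5 × 0.654 × 219² = 15680 Pa.
CL = W/(q·S) = 59841 / (15680 × 26.7) = 0.1429.
CD = 0.0186 + 0.0442 × 0.1429² = 0.0195.
L/D = CL/CD = 0.1429 / 0.0195 = 7.33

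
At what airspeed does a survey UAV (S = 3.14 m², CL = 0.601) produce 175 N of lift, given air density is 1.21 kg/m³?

L = ½ρv²S·CL ⇒ v = √(2L/(ρ·S·CL))
v = √(2 × 175 / (1.21 × 3.14 × 0.601)) = √153.3 = 12.4 m/s

v = 12.4 m/s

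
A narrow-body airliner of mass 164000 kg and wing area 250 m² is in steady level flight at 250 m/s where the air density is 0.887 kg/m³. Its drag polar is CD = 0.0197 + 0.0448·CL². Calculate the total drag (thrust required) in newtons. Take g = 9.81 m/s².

In steady level flight, lift balances weight: W = mg = 164000 × 9.81 = 1.6088×10^6 N.
Dynamic pressure q = 0.5 × 0.887 × 250² = 27720 Pa.
CL = 2W/(ρv²S) = 2×1.6088×10^6/(0.887×250²×250) = 0.2322.
CD = 0.0197 + 0.0448 × 0.2322² = 0.02211.
D = q·S·CD = 27720 × 250 × 0.02211 = 1.532×10^5 N

D = 1.53×10^5 N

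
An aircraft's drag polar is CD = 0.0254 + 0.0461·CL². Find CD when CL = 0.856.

CD = 0.0592

CD = 0.0254 + 0.0461 × 0.856² = 0.0254 + 0.03378 = 0.0592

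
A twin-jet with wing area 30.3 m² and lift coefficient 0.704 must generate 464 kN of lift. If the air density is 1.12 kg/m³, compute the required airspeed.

L = ½ρv²S·CL ⇒ v = √(2L/(ρ·S·CL))
v = √(2 × 4.64×10^5 / (1.12 × 30.3 × 0.704)) = √38840 = 197 m/s

v = 197 m/s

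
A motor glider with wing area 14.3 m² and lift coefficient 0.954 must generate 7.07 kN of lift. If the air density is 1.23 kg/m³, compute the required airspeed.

v = 29 m/s

L = ½ρv²S·CL ⇒ v = √(2L/(ρ·S·CL))
v = √(2 × 7070 / (1.23 × 14.3 × 0.954)) = √842.7 = 29 m/s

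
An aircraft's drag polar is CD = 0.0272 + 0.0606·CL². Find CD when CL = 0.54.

CD = 0.0449

CD = 0.0272 + 0.0606 × 0.54² = 0.0272 + 0.01767 = 0.0449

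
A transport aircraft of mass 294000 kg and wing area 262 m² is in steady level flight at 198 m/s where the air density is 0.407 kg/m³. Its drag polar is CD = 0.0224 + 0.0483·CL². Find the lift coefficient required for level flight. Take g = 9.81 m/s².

CL = 1.38

Level flight ⇒ L = W = m·g = 294000 × 9.81 = 2.8841×10^6 N.
q = ½ρv² = ½ × 0.407 × 198² = 7978 Pa.
Required CL = L/(qS) = 2.8841×10^6/(7978·262) = 1.38.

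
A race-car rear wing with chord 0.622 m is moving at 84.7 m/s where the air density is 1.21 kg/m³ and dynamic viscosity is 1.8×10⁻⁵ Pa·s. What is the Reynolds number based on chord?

Re = ρ·v·c/μ = 1.21 × 84.7 × 0.622 / (1.8×10⁻⁵) = 3.54×10^6

Re = 3.54×10^6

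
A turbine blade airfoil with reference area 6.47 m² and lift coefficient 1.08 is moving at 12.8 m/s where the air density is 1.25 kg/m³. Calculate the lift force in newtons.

L = 716 N

L = ½ρv²S·CL = ½ × 1.25 × 12.8² × 6.47 × 1.08 = 716 N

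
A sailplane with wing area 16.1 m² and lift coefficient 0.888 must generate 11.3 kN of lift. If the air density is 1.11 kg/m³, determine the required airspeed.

L = ½ρv²S·CL ⇒ v = √(2L/(ρ·S·CL))
v = √(2 × 11300 / (1.11 × 16.1 × 0.888)) = √1424 = 37.7 m/s

v = 37.7 m/s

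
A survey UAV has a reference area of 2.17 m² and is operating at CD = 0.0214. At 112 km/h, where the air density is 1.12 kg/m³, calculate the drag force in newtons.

D = 25.2 N

Convert speed: v = 112 km/h ÷ 3.6 = 31.11 m/s.
D = ½ρv²S·CD = ½ × 1.12 × 31.11² × 2.17 × 0.0214 = 25.2 N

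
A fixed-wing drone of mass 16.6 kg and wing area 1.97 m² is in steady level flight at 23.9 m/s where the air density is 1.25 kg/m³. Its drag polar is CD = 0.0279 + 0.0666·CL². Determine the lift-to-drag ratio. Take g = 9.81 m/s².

In steady level flight, lift balances weight: W = mg = 16.6 × 9.81 = 162.85 N.
Dynamic pressure q = 0.5 × 1.25 × 23.9² = 357 Pa.
Required CL = L/(qS) = 162.85/(357·1.97) = 0.2315.
CD = 0.0279 + 0.0666 × 0.2315² = 0.03147.
L/D = CL/CD = 0.2315 / 0.03147 = 7.36

L/D = 7.36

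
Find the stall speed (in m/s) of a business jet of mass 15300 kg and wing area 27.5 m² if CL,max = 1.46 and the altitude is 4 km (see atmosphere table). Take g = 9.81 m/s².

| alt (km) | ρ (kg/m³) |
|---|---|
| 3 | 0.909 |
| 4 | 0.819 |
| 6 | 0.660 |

V_stall = 95.5 m/s

At 4 km, from the table: ρ = 0.819 kg/m³.
Weight W = mg = 15300 × 9.81 = 1.501×10^5 N.
From L = ½ρV²S·CL,max = W: V_stall = √(2W/(ρSCL,max)) = √(2·1.501×10^5/(0.819·27.5·1.46))
V_stall = √9129 = 95.5 m/s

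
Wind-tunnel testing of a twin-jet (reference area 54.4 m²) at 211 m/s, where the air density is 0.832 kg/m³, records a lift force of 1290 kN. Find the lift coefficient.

CL = 1.28

From L = ½ρv²S·CL, rearranging gives CL = 2L/(ρv²S).
CL = 2 × 1.29×10^6 / (0.832 × 211² × 54.4) = 1.28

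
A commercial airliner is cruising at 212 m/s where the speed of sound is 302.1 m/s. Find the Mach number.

M = 0.702

M = v/a = 212 / 302.1 = 0.702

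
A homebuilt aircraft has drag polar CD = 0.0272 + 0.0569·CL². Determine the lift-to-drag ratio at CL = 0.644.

CD = 0.0272 + 0.0569 × 0.644² = 0.0508
L/D = CL/CD = 0.644 / 0.0508 = 12.7

L/D = 12.7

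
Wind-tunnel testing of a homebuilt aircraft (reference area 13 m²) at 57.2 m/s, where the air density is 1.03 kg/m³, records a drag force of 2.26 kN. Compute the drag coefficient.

CD = 0.103

From D = ½ρv²S·CD, rearranging gives CD = 2D/(ρv²S).
CD = 2 × 2260 / (1.03 × 57.2² × 13) = 0.103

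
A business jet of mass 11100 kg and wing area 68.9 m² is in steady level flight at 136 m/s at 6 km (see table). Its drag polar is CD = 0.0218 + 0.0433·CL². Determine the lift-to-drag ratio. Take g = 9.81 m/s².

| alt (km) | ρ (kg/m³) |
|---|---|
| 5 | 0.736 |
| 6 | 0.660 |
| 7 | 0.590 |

At 6 km, from the table: ρ = 0.660 kg/m³.
Level flight ⇒ L = W = m·g = 11100 × 9.81 = 1.0889×10^5 N.
q = ½ρv² = ½ × 0.66 × 136² = 6104 Pa.
CL = W/(q·S) = 1.0889×10^5 / (6104 × 68.9) = 0.2589.
CD = 0.0218 + 0.0433 × 0.2589² = 0.0247.
L/D = CL/CD = 0.2589 / 0.0247 = 10.5

L/D = 10.5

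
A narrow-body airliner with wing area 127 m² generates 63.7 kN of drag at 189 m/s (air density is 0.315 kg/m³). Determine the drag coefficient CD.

From D = ½ρv²S·CD, rearranging gives CD = 2D/(ρv²S).
CD = 2 × 63700 / (0.315 × 189² × 127) = 0.0892

CD = 0.0892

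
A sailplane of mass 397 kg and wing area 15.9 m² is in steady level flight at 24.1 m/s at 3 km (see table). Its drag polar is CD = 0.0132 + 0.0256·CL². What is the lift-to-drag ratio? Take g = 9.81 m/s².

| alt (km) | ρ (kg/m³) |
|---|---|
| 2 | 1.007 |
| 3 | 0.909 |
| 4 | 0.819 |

At 3 km, from the table: ρ = 0.909 kg/m³.
In steady level flight, lift balances weight: W = mg = 397 × 9.81 = 3894.6 N.
q = ½ρv² = ½ × 0.909 × 24.1² = 264 Pa.
Required CL = L/(qS) = 3894.6/(264·15.9) = 0.9279.
CD = 0.0132 + 0.0256 × 0.9279² = 0.03524.
L/D = CL/CD = 0.9279 / 0.03524 = 26.3

L/D = 26.3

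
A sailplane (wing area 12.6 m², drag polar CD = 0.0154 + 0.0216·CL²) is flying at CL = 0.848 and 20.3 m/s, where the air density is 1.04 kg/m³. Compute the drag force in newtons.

D = 83.5 N

CD = 0.0154 + 0.0216 × 0.848² = 0.03093
D = ½ρv²S·CD = ½ × 1.04 × 20.3² × 12.6 × 0.03093 = 83.5 N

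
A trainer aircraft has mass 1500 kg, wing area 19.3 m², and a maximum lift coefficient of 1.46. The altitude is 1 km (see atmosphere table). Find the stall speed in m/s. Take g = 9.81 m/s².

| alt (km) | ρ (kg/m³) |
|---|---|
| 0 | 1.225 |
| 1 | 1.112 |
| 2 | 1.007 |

V_stall = 30.6 m/s

At 1 km, from the table: ρ = 1.112 kg/m³.
Stall occurs when L = W at CL,max. W = mg = 1500 × 9.81 = 14720 N.
From L = ½ρV²S·CL,max = W: V_stall = √(2W/(ρSCL,max)) = √(2·14720/(1.112·19.3·1.46))
V_stall = √939.2 = 30.6 m/s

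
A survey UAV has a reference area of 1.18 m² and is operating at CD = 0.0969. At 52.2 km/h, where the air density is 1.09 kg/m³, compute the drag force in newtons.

D = 13.1 N

Convert speed: v = 52.2 km/h ÷ 3.6 = 14.5 m/s.
D = ½ρv²S·CD = ½ × 1.09 × 14.5² × 1.18 × 0.0969 = 13.1 N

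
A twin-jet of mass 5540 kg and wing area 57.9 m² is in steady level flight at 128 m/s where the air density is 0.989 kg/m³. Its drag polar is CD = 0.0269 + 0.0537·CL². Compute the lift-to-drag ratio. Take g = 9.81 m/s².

Weight W = mg = 5540 × 9.81 = 54347 N; in level flight L = W.
q = ½ρv² = ½ × 0.989 × 128² = 8102 Pa.
CL = W/(q·S) = 54347 / (8102 × 57.9) = 0.1159.
CD = 0.0269 + 0.0537 × 0.1159² = 0.02762.
L/D = CL/CD = 0.1159 / 0.02762 = 4.19

L/D = 4.19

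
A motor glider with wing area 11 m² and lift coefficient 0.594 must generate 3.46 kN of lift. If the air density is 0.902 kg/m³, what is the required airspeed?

v = 34.3 m/s

L = ½ρv²S·CL ⇒ v = √(2L/(ρ·S·CL))
v = √(2 × 3460 / (0.902 × 11 × 0.594)) = √1174 = 34.3 m/s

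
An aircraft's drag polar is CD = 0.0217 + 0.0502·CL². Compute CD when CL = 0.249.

CD = 0.0217 + 0.0502 × 0.249² = 0.0217 + 0.003112 = 0.0248

CD = 0.0248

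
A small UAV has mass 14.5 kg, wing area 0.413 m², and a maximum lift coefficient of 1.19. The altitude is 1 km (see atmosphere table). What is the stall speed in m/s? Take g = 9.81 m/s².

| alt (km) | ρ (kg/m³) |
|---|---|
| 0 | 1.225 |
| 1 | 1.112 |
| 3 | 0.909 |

V_stall = 22.8 m/s

At 1 km, from the table: ρ = 1.112 kg/m³.
At stall, lift equals weight: L = W = m·g = 14.5 × 9.81 = 142.2 N.
From L = ½ρV²S·CL,max = W: V_stall = √(2W/(ρSCL,max)) = √(2·142.2/(1.112·0.413·1.19))
V_stall = √520.6 = 22.8 m/s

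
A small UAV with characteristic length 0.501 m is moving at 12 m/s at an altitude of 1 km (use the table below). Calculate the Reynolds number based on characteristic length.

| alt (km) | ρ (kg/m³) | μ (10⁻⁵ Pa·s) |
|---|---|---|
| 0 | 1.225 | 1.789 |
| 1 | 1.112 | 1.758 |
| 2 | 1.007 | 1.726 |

Re = 3.8×10^5

At 1 km, from the table: ρ = 1.112 kg/m³, μ = 1.758×10⁻⁵ Pa·s.
Re = ρ·v·c/μ = 1.112 × 12 × 0.501 / (1.758×10⁻⁵) = 3.8×10^5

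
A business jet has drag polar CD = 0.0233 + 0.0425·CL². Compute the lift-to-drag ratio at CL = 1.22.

L/D = 14.1

CD = 0.0233 + 0.0425 × 1.22² = 0.08656
L/D = CL/CD = 1.22 / 0.08656 = 14.1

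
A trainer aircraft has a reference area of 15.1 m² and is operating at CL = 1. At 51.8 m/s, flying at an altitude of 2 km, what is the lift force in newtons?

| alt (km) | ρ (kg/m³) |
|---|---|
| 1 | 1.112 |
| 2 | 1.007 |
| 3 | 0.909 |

At 2 km, from the table: ρ = 1.007 kg/m³.
Dynamic pressure q = ½ρv² = ½ × 1.007 × 51.8² = 1351 Pa.
L = q·S·CL = 1351 × 15.1 × 1 = 20400 N ≈ 20.4 kN

L = 20400 N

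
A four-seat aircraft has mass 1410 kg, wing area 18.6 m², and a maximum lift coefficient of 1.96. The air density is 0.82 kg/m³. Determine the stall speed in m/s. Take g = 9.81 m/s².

At stall, lift equals weight: L = W = m·g = 1410 × 9.81 = 13830 N.
From L = ½ρV²S·CL,max = W: V_stall = √(2W/(ρSCL,max)) = √(2·13830/(0.82·18.6·1.96))
V_stall = √925.4 = 30.4 m/s

V_stall = 30.4 m/s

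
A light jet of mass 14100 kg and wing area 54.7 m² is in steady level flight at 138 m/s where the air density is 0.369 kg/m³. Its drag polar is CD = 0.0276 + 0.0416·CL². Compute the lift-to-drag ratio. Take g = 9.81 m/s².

L/D = 14.6

Level flight ⇒ L = W = m·g = 14100 × 9.81 = 1.3832×10^5 N.
q = ½ρv² = ½ × 0.369 × 138² = 3514 Pa.
Required CL = L/(qS) = 1.3832×10^5/(3514·54.7) = 0.7197.
CD = 0.0276 + 0.0416 × 0.7197² = 0.04915.
L/D = CL/CD = 0.7197 / 0.04915 = 14.6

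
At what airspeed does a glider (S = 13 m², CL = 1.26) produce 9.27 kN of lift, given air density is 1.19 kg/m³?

L = ½ρv²S·CL ⇒ v = √(2L/(ρ·S·CL))
v = √(2 × 9270 / (1.19 × 13 × 1.26)) = √951.1 = 30.8 m/s

v = 30.8 m/s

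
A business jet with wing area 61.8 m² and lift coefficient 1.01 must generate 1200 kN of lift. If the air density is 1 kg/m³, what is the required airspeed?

L = ½ρv²S·CL ⇒ v = √(2L/(ρ·S·CL))
v = √(2 × 1.2×10^6 / (1 × 61.8 × 1.01)) = √38450 = 196 m/s

v = 196 m/s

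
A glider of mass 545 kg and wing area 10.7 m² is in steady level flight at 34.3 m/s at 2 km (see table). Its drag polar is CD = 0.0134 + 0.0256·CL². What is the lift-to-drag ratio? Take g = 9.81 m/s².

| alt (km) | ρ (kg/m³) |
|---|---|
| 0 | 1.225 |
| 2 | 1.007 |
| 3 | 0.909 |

L/D = 26.7

At 2 km, from the table: ρ = 1.007 kg/m³.
Weight W = mg = 545 × 9.81 = 5346.4 N; in level flight L = W.
q = ½ρv² = ½ × 1.007 × 34.3² = 592.4 Pa.
Required CL = L/(qS) = 5346.4/(592.4·10.7) = 0.8435.
CD = 0.0134 + 0.0256 × 0.8435² = 0.03161.
L/D = CL/CD = 0.8435 / 0.03161 = 26.7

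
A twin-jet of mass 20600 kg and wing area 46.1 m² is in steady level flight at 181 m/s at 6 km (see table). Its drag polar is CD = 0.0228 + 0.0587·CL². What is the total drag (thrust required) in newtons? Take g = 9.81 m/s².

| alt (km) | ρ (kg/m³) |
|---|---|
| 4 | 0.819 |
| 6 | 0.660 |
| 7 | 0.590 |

D = 16200 N

At 6 km, from the table: ρ = 0.660 kg/m³.
In steady level flight, lift balances weight: W = mg = 20600 × 9.81 = 2.0209×10^5 N.
q = ½ρv² = ½ × 0.66 × 181² = 10810 Pa.
Required CL = L/(qS) = 2.0209×10^5/(10810·46.1) = 0.4055.
CD = 0.0228 + 0.0587 × 0.4055² = 0.03245.
D = q·S·CD = 10810 × 46.1 × 0.03245 = 16170 N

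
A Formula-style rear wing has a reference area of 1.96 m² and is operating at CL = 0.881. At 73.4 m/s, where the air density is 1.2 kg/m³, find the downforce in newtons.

L = ½ρv²S·CL = ½ × 1.2 × 73.4² × 1.96 × 0.881 = 5580 N ≈ 5.58 kN

L = 5580 N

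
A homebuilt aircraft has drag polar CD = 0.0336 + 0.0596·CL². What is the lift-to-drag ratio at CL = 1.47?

CD = 0.0336 + 0.0596 × 1.47² = 0.1624
L/D = CL/CD = 1.47 / 0.1624 = 9.05

L/D = 9.05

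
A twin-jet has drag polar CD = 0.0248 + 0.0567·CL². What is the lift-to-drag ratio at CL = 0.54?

CD = 0.0248 + 0.0567 × 0.54² = 0.04133
L/D = CL/CD = 0.54 / 0.04133 = 13.1

L/D = 13.1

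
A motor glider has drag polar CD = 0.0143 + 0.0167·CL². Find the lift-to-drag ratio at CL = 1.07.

CD = 0.0143 + 0.0167 × 1.07² = 0.03342
L/D = CL/CD = 1.07 / 0.03342 = 32

L/D = 32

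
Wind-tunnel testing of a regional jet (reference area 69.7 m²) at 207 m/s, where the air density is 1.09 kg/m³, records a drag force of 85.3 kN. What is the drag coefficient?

CD = 0.0524

From D = ½ρv²S·CD, rearranging gives CD = 2D/(ρv²S).
CD = 2 × 85300 / (1.09 × 207² × 69.7) = 0.0524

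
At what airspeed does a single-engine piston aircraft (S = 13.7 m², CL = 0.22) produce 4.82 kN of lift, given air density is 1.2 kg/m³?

v = 51.6 m/s

L = ½ρv²S·CL ⇒ v = √(2L/(ρ·S·CL))
v = √(2 × 4820 / (1.2 × 13.7 × 0.22)) = √2665 = 51.6 m/s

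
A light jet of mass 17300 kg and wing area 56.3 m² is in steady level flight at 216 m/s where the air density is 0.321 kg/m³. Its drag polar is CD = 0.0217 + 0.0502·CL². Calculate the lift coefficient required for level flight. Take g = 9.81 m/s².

Weight W = mg = 17300 × 9.81 = 1.6971×10^5 N; in level flight L = W.
Dynamic pressure q = 0.5 × 0.321 × 216² = 7488 Pa.
CL = W/(q·S) = 1.6971×10^5 / (7488 × 56.3) = 0.4026.

CL = 0.403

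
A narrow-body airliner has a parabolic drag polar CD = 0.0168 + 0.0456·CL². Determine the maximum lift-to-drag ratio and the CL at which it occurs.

For CD = CD0 + K·CL², (L/D)max occurs at CL* = √(CD0/K) and equals 1/(2√(K·CD0)).
(L/D)max = 1/(2√(0.0456 × 0.0168)) = 1/(2 × 0.02768) = 18.1
CL* = √(0.0168/0.0456) = 0.607

(L/D)max = 18.1, at CL = 0.607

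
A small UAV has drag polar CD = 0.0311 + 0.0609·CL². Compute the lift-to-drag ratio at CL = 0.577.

L/D = 11.2

CD = 0.0311 + 0.0609 × 0.577² = 0.05138
L/D = CL/CD = 0.577 / 0.05138 = 11.2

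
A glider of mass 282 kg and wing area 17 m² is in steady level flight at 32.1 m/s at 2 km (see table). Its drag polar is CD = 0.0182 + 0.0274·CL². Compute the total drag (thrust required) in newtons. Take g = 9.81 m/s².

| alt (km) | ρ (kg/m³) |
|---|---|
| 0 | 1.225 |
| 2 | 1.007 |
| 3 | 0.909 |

D = 184 N

At 2 km, from the table: ρ = 1.007 kg/m³.
Level flight ⇒ L = W = m·g = 282 × 9.81 = 2766.4 N.
q = ½ρv² = ½ × 1.007 × 32.1² = 518.8 Pa.
CL = W/(q·S) = 2766.4 / (518.8 × 17) = 0.3137.
CD = 0.0182 + 0.0274 × 0.3137² = 0.0209.
D = q·S·CD = 518.8 × 17 × 0.0209 = 184.3 N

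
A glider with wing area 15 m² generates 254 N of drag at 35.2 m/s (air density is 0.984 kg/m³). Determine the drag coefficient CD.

From D = ½ρv²S·CD, rearranging gives CD = 2D/(ρv²S).
CD = 2 × 254 / (0.984 × 35.2² × 15) = 0.0278

CD = 0.0278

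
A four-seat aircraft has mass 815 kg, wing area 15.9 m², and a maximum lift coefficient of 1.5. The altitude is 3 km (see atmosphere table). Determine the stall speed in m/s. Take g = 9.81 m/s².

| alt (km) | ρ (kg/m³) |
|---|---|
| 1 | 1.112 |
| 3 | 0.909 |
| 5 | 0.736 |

V_stall = 27.2 m/s

At 3 km, from the table: ρ = 0.909 kg/m³.
Stall occurs when L = W at CL,max. W = mg = 815 × 9.81 = 7995 N.
From L = ½ρV²S·CL,max = W: V_stall = √(2W/(ρSCL,max)) = √(2·7995/(0.909·15.9·1.5))
V_stall = √737.6 = 27.2 m/s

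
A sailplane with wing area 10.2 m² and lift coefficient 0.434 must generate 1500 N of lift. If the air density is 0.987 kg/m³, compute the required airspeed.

L = ½ρv²S·CL ⇒ v = √(2L/(ρ·S·CL))
v = √(2 × 1500 / (0.987 × 10.2 × 0.434)) = √686.6 = 26.2 m/s

v = 26.2 m/s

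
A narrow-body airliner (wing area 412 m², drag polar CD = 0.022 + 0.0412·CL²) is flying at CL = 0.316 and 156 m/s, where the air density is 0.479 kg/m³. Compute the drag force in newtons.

D = 62700 N

CD = 0.022 + 0.0412 × 0.316² = 0.02611
D = ½ρv²S·CD = ½ × 0.479 × 156² × 412 × 0.02611 = 62700 N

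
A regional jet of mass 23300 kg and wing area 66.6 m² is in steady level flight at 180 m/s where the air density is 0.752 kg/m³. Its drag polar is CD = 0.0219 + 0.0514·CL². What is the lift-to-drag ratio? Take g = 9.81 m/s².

Weight W = mg = 23300 × 9.81 = 2.2857×10^5 N; in level flight L = W.
Dynamic pressure q = 0.5 × 0.752 × 180² = 12180 Pa.
Required CL = L/(qS) = 2.2857×10^5/(12180·66.6) = 0.2817.
CD = 0.0219 + 0.0514 × 0.2817² = 0.02598.
L/D = CL/CD = 0.2817 / 0.02598 = 10.8

L/D = 10.8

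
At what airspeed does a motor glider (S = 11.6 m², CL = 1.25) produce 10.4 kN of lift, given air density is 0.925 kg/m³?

L = ½ρv²S·CL ⇒ v = √(2L/(ρ·S·CL))
v = √(2 × 10400 / (0.925 × 11.6 × 1.25)) = √1551 = 39.4 m/s

v = 39.4 m/s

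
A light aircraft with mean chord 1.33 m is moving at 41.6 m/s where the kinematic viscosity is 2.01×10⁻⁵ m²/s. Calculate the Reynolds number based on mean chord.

Re = v·c/ν = 41.6 × 1.33 / (2.01×10⁻⁵) = 2.75×10^6

Re = 2.75×10^6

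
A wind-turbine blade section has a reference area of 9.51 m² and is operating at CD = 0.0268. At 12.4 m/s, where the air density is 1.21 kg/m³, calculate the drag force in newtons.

D = ½ρv²S·CD = ½ × 1.21 × 12.4² × 9.51 × 0.0268 = 23.7 N

D = 23.7 N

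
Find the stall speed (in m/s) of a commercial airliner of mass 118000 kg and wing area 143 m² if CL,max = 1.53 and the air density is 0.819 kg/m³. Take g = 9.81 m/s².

At stall, lift equals weight: L = W = m·g = 118000 × 9.81 = 1.158×10^6 N.
From L = ½ρV²S·CL,max = W: V_stall = √(2W/(ρSCL,max)) = √(2·1.158×10^6/(0.819·143·1.53))
V_stall = √12920 = 114 m/s

V_stall = 114 m/s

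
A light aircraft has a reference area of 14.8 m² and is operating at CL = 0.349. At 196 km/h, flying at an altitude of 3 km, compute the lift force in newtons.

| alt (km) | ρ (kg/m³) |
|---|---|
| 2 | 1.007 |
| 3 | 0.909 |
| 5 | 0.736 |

L = 6960 N

At 3 km, from the table: ρ = 0.909 kg/m³.
Convert speed: v = 196 km/h ÷ 3.6 = 54.44 m/s.
Dynamic pressure q = ½ρv² = ½ × 0.909 × 54.44² = 1347 Pa.
L = q·S·CL = 1347 × 14.8 × 0.349 = 6960 N ≈ 6.96 kN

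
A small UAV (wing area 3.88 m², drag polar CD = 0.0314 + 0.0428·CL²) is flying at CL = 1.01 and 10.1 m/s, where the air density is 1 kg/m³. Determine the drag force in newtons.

D = 14.9 N

CD = 0.0314 + 0.0428 × 1.01² = 0.07506
D = ½ρv²S·CD = ½ × 1 × 10.1² × 3.88 × 0.07506 = 14.9 N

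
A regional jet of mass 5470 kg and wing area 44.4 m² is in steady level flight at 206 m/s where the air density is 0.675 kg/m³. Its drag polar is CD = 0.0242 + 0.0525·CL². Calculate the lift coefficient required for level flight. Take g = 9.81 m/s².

Weight W = mg = 5470 × 9.81 = 53661 N; in level flight L = W.
Dynamic pressure q = 0.5 × 0.675 × 206² = 14320 Pa.
CL = W/(q·S) = 53661 / (14320 × 44.4) = 0.08438.

CL = 0.0844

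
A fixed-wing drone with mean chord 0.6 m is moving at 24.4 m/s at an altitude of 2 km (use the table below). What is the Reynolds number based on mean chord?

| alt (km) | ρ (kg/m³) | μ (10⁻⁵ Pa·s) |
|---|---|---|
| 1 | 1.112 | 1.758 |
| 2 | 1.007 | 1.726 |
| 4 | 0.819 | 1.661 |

Re = 8.54×10^5

At 2 km, from the table: ρ = 1.007 kg/m³, μ = 1.726×10⁻⁵ Pa·s.
Re = ρ·v·c/μ = 1.007 × 24.4 × 0.6 / (1.726×10⁻⁵) = 8.54×10^5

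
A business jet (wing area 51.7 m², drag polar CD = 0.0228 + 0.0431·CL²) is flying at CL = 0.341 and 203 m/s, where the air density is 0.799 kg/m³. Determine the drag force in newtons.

CD = 0.0228 + 0.0431 × 0.341² = 0.02781
D = ½ρv²S·CD = ½ × 0.799 × 203² × 51.7 × 0.02781 = 23700 N

D = 23700 N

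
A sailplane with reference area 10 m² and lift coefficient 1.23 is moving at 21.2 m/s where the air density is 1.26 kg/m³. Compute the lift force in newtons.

L = 3480 N

Dynamic pressure q = ½ρv² = ½ × 1.26 × 21.2² = 283.1 Pa.
L = q·S·CL = 283.1 × 10 × 1.23 = 3480 N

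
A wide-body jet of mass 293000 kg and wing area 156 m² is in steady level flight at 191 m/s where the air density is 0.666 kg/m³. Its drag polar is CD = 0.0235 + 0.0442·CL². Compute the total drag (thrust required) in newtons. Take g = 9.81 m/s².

D = 2.37×10^5 N

Weight W = mg = 293000 × 9.81 = 2.8743×10^6 N; in level flight L = W.
q = ½ρv² = ½ × 0.666 × 191² = 12150 Pa.
CL = 2W/(ρv²S) = 2×2.8743×10^6/(0.666×191²×156) = 1.517.
CD = 0.0235 + 0.0442 × 1.517² = 0.1252.
D = q·S·CD = 12150 × 156 × 0.1252 = 2.372×10^5 N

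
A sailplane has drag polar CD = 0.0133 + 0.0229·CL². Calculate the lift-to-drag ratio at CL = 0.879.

CD = 0.0133 + 0.0229 × 0.879² = 0.03099
L/D = CL/CD = 0.879 / 0.03099 = 28.4

L/D = 28.4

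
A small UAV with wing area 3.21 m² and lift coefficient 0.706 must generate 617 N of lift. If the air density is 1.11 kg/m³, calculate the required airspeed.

L = ½ρv²S·CL ⇒ v = √(2L/(ρ·S·CL))
v = √(2 × 617 / (1.11 × 3.21 × 0.706)) = √490.5 = 22.1 m/s

v = 22.1 m/s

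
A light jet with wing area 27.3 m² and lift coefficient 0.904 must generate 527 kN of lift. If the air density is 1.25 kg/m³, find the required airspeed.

L = ½ρv²S·CL ⇒ v = √(2L/(ρ·S·CL))
v = √(2 × 5.27×10^5 / (1.25 × 27.3 × 0.904)) = √34170 = 185 m/s

v = 185 m/s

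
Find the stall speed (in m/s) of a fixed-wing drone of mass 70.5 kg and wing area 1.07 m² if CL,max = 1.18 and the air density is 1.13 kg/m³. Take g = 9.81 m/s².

V_stall = 31.1 m/s

At stall, lift equals weight: L = W = m·g = 70.5 × 9.81 = 691.6 N.
From L = ½ρV²S·CL,max = W: V_stall = √(2W/(ρSCL,max)) = √(2·691.6/(1.13·1.07·1.18))
V_stall = √969.5 = 31.1 m/s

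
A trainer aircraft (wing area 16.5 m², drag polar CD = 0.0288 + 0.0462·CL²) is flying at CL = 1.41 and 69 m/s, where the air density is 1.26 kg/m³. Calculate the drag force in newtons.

D = 5970 N

CD = 0.0288 + 0.0462 × 1.41² = 0.1207
D = ½ρv²S·CD = ½ × 1.26 × 69² × 16.5 × 0.1207 = 5970 N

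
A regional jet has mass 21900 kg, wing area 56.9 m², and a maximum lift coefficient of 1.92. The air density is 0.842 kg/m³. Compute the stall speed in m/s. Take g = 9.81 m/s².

V_stall = 68.3 m/s

Weight W = mg = 21900 × 9.81 = 2.148×10^5 N.
V_stall = √(2W/(ρ·S·CL,max)) = √(2 × 2.148×10^5 / (0.842 × 56.9 × 1.92))
V_stall = √4671 = 68.3 m/s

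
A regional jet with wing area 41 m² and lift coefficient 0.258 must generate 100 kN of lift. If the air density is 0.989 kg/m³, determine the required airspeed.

L = ½ρv²S·CL ⇒ v = √(2L/(ρ·S·CL))
v = √(2 × 1×10^5 / (0.989 × 41 × 0.258)) = √19120 = 138 m/s

v = 138 m/s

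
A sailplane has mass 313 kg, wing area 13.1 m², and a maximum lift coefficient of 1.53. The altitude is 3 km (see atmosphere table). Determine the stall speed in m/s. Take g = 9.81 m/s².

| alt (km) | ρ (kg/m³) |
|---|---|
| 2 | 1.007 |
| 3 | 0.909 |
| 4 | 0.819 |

At 3 km, from the table: ρ = 0.909 kg/m³.
Stall occurs when L = W at CL,max. W = mg = 313 × 9.81 = 3071 N.
From L = ½ρV²S·CL,max = W: V_stall = √(2W/(ρSCL,max)) = √(2·3071/(0.909·13.1·1.53))
V_stall = √337.1 = 18.4 m/s

V_stall = 18.4 m/s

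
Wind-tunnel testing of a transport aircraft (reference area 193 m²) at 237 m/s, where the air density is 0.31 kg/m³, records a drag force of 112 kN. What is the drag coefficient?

CD = 0.0667

From D = ½ρv²S·CD, rearranging gives CD = 2D/(ρv²S).
CD = 2 × 1.12×10^5 / (0.31 × 237² × 193) = 0.0667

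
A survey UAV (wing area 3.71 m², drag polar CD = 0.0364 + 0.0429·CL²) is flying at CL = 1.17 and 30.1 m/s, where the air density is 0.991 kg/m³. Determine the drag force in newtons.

CD = 0.0364 + 0.0429 × 1.17² = 0.09513
D = ½ρv²S·CD = ½ × 0.991 × 30.1² × 3.71 × 0.09513 = 158 N

D = 158 N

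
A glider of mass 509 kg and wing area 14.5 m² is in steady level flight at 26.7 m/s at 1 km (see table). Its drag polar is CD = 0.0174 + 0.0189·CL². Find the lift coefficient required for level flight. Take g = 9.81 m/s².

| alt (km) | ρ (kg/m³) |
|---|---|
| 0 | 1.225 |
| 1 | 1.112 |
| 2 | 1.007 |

At 1 km, from the table: ρ = 1.112 kg/m³.
In steady level flight, lift balances weight: W = mg = 509 × 9.81 = 4993.3 N.
q = ½ρv² = ½ × 1.112 × 26.7² = 396.4 Pa.
CL = W/(q·S) = 4993.3 / (396.4 × 14.5) = 0.8688.

CL = 0.869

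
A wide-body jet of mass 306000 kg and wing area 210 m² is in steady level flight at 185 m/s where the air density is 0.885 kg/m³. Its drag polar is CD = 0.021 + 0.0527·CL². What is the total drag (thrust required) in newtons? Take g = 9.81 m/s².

D = 2.16×10^5 N

Weight W = mg = 306000 × 9.81 = 3.0019×10^6 N; in level flight L = W.
Dynamic pressure q = 0.5 × 0.885 × 185² = 15140 Pa.
CL = 2W/(ρv²S) = 2×3.0019×10^6/(0.885×185²×210) = 0.9439.
CD = 0.021 + 0.0527 × 0.9439² = 0.06795.
D = q·S·CD = 15140 × 210 × 0.06795 = 2.161×10^5 N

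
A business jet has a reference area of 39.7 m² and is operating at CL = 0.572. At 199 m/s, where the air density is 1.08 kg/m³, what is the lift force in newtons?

L = ½ρv²S·CL = ½ × 1.08 × 199² × 39.7 × 0.572 = 4.86×10^5 N ≈ 486 kN

L = 4.86×10^5 N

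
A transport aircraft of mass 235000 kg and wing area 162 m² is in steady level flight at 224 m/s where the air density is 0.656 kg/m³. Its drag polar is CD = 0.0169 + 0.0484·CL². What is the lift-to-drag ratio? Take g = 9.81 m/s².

Level flight ⇒ L = W = m·g = 235000 × 9.81 = 2.3054×10^6 N.
Dynamic pressure q = 0.5 × 0.656 × 224² = 16460 Pa.
CL = 2W/(ρv²S) = 2×2.3054×10^6/(0.656×224²×162) = 0.8647.
CD = 0.0169 + 0.0484 × 0.8647² = 0.05309.
L/D = CL/CD = 0.8647 / 0.05309 = 16.3

L/D = 16.3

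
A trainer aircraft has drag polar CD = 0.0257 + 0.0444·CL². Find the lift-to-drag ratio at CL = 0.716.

L/D = 14.8

CD = 0.0257 + 0.0444 × 0.716² = 0.04846
L/D = CL/CD = 0.716 / 0.04846 = 14.8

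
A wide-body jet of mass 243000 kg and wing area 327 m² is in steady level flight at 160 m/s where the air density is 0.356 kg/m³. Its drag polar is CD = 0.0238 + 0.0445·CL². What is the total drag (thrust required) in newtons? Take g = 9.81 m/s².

D = 2.05×10^5 N

Weight W = mg = 243000 × 9.81 = 2.3838×10^6 N; in level flight L = W.
Dynamic pressure q = 0.5 × 0.356 × 160² = 4557 Pa.
Required CL = L/(qS) = 2.3838×10^6/(4557·327) = 1.6.
CD = 0.0238 + 0.0445 × 1.6² = 0.1377.
D = q·S·CD = 4557 × 327 × 0.1377 = 2.052×10^5 N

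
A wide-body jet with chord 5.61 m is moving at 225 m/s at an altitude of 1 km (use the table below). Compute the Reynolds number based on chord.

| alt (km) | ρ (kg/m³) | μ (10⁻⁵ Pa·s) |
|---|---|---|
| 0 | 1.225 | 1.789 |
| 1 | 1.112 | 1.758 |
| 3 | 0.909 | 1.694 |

Re = 7.98×10^7

At 1 km, from the table: ρ = 1.112 kg/m³, μ = 1.758×10⁻⁵ Pa·s.
Re = ρ·v·c/μ = 1.112 × 225 × 5.61 / (1.758×10⁻⁵) = 7.98×10^7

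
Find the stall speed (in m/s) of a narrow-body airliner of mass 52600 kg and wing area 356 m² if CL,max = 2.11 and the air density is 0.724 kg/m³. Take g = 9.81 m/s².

Stall occurs when L = W at CL,max. W = mg = 52600 × 9.81 = 5.16×10^5 N.
From L = ½ρV²S·CL,max = W: V_stall = √(2W/(ρSCL,max)) = √(2·5.16×10^5/(0.724·356·2.11))
V_stall = √1898 = 43.6 m/s

V_stall = 43.6 m/s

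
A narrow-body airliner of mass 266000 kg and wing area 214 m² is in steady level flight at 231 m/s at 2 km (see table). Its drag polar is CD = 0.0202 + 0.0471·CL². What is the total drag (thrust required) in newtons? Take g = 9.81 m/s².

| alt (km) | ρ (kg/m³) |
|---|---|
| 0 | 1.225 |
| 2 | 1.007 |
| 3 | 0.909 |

D = 1.72×10^5 N

At 2 km, from the table: ρ = 1.007 kg/m³.
In steady level flight, lift balances weight: W = mg = 266000 × 9.81 = 2.6095×10^6 N.
q = ½ρv² = ½ × 1.007 × 231² = 26870 Pa.
CL = W/(q·S) = 2.6095×10^6 / (26870 × 214) = 0.4539.
CD = 0.0202 + 0.0471 × 0.4539² = 0.0299.
D = q·S·CD = 26870 × 214 × 0.0299 = 1.719×10^5 N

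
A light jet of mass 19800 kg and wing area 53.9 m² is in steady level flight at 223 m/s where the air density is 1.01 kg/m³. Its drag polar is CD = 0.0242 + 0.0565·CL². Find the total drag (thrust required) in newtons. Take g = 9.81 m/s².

D = 34300 N

Level flight ⇒ L = W = m·g = 19800 × 9.81 = 1.9424×10^5 N.
q = ½ρv² = ½ × 1.01 × 223² = 25110 Pa.
CL = W/(q·S) = 1.9424×10^5 / (25110 × 53.9) = 0.1435.
CD = 0.0242 + 0.0565 × 0.1435² = 0.02536.
D = q·S·CD = 25110 × 53.9 × 0.02536 = 34330 N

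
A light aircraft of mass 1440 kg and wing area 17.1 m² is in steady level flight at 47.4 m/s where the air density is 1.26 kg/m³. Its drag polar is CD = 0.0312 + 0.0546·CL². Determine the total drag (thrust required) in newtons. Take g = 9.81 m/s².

In steady level flight, lift balances weight: W = mg = 1440 × 9.81 = 14126 N.
q = ½ρv² = ½ × 1.26 × 47.4² = 1415 Pa.
CL = 2W/(ρv²S) = 2×14126/(1.26×47.4²×17.1) = 0.5836.
CD = 0.0312 + 0.0546 × 0.5836² = 0.0498.
D = q·S·CD = 1415 × 17.1 × 0.0498 = 1205 N

D = 1210 N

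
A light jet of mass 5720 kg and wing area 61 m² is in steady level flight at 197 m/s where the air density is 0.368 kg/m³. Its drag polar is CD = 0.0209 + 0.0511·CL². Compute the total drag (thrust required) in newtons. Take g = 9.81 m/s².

Level flight ⇒ L = W = m·g = 5720 × 9.81 = 56113 N.
q = ½ρv² = ½ × 0.368 × 197² = 7141 Pa.
CL = W/(q·S) = 56113 / (7141 × 61) = 0.1288.
CD = 0.0209 + 0.0511 × 0.1288² = 0.02175.
D = q·S·CD = 7141 × 61 × 0.02175 = 9473 N

D = 9470 N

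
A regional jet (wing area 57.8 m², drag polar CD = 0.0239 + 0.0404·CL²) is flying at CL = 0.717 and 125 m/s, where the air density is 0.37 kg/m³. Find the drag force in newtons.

D = 7460 N

CD = 0.0239 + 0.0404 × 0.717² = 0.04467
D = ½ρv²S·CD = ½ × 0.37 × 125² × 57.8 × 0.04467 = 7460 N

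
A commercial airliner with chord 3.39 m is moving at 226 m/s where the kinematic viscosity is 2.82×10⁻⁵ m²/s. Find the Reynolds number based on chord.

Re = v·c/ν = 226 × 3.39 / (2.82×10⁻⁵) = 2.72×10^7

Re = 2.72×10^7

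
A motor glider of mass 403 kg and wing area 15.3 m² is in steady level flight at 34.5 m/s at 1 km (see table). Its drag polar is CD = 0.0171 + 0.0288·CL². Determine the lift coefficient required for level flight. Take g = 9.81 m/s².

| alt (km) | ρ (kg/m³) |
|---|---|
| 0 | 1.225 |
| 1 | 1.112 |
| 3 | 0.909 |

At 1 km, from the table: ρ = 1.112 kg/m³.
Weight W = mg = 403 × 9.81 = 3953.4 N; in level flight L = W.
Dynamic pressure q = 0.5 × 1.112 × 34.5² = 661.8 Pa.
Required CL = L/(qS) = 3953.4/(661.8·15.3) = 0.3905.

CL = 0.39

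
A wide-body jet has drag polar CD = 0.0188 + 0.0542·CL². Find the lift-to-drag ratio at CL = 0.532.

L/D = 15.6

CD = 0.0188 + 0.0542 × 0.532² = 0.03414
L/D = CL/CD = 0.532 / 0.03414 = 15.6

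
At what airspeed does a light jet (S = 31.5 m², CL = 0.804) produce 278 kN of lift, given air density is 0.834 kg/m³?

L = ½ρv²S·CL ⇒ v = √(2L/(ρ·S·CL))
v = √(2 × 2.78×10^5 / (0.834 × 31.5 × 0.804)) = √26320 = 162 m/s

v = 162 m/s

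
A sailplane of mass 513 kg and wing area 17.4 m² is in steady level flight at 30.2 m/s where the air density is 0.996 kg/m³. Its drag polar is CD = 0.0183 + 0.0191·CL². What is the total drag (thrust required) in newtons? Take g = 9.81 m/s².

Weight W = mg = 513 × 9.81 = 5032.5 N; in level flight L = W.
q = ½ρv² = ½ × 0.996 × 30.2² = 454.2 Pa.
CL = 2W/(ρv²S) = 2×5032.5/(0.996×30.2²×17.4) = 0.6368.
CD = 0.0183 + 0.0191 × 0.6368² = 0.02604.
D = q·S·CD = 454.2 × 17.4 × 0.02604 = 205.8 N

D = 206 N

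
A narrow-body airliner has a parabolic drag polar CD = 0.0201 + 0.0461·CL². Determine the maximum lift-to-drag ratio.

(L/D)max = 16.4

For CD = CD0 + K·CL², (L/D)max occurs at CL* = √(CD0/K) and equals 1/(2√(K·CD0)).
(L/D)max = 1/(2√(0.0461 × 0.0201)) = 1/(2 × 0.03044) = 16.4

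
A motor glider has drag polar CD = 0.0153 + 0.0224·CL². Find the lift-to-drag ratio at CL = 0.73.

CD = 0.0153 + 0.0224 × 0.73² = 0.02724
L/D = CL/CD = 0.73 / 0.02724 = 26.8

L/D = 26.8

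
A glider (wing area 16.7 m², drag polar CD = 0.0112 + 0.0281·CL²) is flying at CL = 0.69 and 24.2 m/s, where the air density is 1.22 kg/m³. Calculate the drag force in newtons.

CD = 0.0112 + 0.0281 × 0.69² = 0.02458
D = ½ρv²S·CD = ½ × 1.22 × 24.2² × 16.7 × 0.02458 = 147 N

D = 147 N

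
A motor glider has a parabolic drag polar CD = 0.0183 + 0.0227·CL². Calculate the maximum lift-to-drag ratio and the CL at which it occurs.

(L/D)max = 24.5, at CL = 0.898

For CD = CD0 + K·CL², (L/D)max occurs at CL* = √(CD0/K) and equals 1/(2√(K·CD0)).
(L/D)max = 1/(2√(0.0227 × 0.0183)) = 1/(2 × 0.02038) = 24.5
CL* = √(0.0183/0.0227) = 0.898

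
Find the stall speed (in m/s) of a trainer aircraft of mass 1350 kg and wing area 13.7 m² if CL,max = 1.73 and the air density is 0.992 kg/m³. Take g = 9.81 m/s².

At stall, lift equals weight: L = W = m·g = 1350 × 9.81 = 13240 N.
From L = ½ρV²S·CL,max = W: V_stall = √(2W/(ρSCL,max)) = √(2·13240/(0.992·13.7·1.73))
V_stall = √1127 = 33.6 m/s

V_stall = 33.6 m/s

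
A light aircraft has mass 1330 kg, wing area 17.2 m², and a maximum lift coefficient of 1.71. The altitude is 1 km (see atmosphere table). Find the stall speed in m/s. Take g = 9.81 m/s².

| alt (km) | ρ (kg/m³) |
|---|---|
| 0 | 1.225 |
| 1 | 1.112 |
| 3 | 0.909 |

V_stall = 28.2 m/s

At 1 km, from the table: ρ = 1.112 kg/m³.
Weight W = mg = 1330 × 9.81 = 13050 N.
From L = ½ρV²S·CL,max = W: V_stall = √(2W/(ρSCL,max)) = √(2·13050/(1.112·17.2·1.71))
V_stall = √797.9 = 28.2 m/s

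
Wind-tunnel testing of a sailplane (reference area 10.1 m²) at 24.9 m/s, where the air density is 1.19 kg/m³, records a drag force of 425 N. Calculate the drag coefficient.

From D = ½ρv²S·CD, rearranging gives CD = 2D/(ρv²S).
CD = 2 × 425 / (1.19 × 24.9² × 10.1) = 0.114

CD = 0.114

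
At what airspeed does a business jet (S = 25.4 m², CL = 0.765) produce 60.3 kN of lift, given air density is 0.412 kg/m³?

v = 123 m/s

L = ½ρv²S·CL ⇒ v = √(2L/(ρ·S·CL))
v = √(2 × 60300 / (0.412 × 25.4 × 0.765)) = √15060 = 123 m/s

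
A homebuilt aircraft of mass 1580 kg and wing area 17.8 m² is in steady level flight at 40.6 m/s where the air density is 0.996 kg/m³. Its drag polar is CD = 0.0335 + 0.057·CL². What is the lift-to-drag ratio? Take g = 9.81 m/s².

In steady level flight, lift balances weight: W = mg = 1580 × 9.81 = 15500 N.
Dynamic pressure q = 0.5 × 0.996 × 40.6² = 820.9 Pa.
Required CL = L/(qS) = 15500/(820.9·17.8) = 1.061.
CD = 0.0335 + 0.057 × 1.061² = 0.09764.
L/D = CL/CD = 1.061 / 0.09764 = 10.9

L/D = 10.9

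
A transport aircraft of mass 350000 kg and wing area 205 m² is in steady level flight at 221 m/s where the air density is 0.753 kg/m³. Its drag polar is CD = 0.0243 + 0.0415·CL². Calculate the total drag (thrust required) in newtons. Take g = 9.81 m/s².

In steady level flight, lift balances weight: W = mg = 350000 × 9.81 = 3.4335×10^6 N.
q = ½ρv² = ½ × 0.753 × 221² = 18390 Pa.
CL = 2W/(ρv²S) = 2×3.4335×10^6/(0.753×221²×205) = 0.9108.
CD = 0.0243 + 0.0415 × 0.9108² = 0.05873.
D = q·S·CD = 18390 × 205 × 0.05873 = 2.214×10^5 N

D = 2.21×10^5 N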